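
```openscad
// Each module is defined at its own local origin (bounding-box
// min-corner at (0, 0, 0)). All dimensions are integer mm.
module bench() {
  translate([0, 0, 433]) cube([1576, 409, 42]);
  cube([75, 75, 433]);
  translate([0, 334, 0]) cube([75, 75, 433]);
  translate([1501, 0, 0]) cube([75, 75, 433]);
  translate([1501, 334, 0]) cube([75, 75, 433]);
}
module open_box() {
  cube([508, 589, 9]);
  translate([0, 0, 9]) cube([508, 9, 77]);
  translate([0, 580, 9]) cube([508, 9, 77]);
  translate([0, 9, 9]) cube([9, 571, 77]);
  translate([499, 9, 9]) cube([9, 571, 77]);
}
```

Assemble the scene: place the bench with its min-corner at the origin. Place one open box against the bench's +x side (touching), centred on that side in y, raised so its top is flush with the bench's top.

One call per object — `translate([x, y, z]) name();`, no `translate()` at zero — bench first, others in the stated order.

bench();
translate([1576, -90, 389]) open_box();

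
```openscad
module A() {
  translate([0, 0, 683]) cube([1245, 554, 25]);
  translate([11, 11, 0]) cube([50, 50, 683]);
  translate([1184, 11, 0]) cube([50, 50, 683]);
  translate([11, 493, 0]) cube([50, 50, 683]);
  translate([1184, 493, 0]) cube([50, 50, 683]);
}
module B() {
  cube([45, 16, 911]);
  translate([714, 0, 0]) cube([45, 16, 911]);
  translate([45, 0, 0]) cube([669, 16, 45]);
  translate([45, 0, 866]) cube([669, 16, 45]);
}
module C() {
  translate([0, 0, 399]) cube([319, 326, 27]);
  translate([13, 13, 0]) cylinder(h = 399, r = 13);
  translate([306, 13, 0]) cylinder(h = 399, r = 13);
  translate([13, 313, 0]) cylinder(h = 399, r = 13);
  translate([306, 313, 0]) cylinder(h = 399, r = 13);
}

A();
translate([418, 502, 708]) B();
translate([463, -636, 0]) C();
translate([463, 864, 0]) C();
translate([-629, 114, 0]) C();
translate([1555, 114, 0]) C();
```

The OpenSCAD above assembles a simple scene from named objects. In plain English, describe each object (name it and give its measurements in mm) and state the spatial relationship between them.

A is a table: top 1245 mm (x) × 554 mm (y), 25 mm thick, upper face at z = 708 mm, on four 50×50 mm square legs, each inset 11 mm from the nearest pair of top edges, running from z = 0 to the bottom of the top.

B is a rectangular picture frame lying in the x–z plane (depth along y). The opening is 669 mm wide (x) by 821 mm tall (z), surrounded by a border 45 mm wide on all four sides. The frame is 16 mm deep and is made of two full-height vertical stiles with two horizontal rails fitted between them.

C is a four-legged stool. The seat is a 319×326×27 mm slab whose top surface is at z = 426 mm; four round legs, each 26 mm in diameter, run from the floor (z = 0) to the underside of the seat, each leg's axis is inset half a diameter from the nearest pair of seat edges (so the leg's bounding box is flush with the corner).

The picture frame is on top of the table. Four stools sit around the table at the −y, +y, −x, +x sides.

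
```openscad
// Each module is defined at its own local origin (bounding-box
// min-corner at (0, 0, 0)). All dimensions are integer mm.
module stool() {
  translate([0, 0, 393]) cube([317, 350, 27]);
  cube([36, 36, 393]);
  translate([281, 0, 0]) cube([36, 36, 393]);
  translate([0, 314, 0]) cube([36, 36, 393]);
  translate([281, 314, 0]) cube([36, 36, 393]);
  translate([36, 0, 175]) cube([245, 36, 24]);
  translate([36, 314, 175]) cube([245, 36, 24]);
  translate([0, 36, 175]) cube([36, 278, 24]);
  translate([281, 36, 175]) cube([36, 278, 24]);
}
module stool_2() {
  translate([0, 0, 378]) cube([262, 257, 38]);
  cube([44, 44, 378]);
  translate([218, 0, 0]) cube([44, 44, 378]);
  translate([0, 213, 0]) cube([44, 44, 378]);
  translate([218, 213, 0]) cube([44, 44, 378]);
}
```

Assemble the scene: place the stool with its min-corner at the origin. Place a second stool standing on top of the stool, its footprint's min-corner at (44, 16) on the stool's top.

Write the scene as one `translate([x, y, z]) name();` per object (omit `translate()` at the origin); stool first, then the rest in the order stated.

stool();
translate([44, 16, 420]) stool_2();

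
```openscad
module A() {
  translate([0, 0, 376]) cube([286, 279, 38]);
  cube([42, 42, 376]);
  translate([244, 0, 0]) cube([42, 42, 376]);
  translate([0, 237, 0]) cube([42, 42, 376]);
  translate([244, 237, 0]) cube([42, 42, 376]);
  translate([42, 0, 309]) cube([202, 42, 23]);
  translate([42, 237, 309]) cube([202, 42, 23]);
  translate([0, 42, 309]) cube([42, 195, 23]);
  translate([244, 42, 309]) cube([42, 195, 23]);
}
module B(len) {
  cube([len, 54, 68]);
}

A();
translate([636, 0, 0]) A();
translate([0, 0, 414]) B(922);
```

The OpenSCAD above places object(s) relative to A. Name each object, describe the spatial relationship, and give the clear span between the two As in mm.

A is a stool. B is a beam. A beam spans the tops of two stools. The clear span between the two stools is 350 mm.

Second stool starts at x = 636; first ends at x = 286; clear span = 636 − 286 = 350 mm.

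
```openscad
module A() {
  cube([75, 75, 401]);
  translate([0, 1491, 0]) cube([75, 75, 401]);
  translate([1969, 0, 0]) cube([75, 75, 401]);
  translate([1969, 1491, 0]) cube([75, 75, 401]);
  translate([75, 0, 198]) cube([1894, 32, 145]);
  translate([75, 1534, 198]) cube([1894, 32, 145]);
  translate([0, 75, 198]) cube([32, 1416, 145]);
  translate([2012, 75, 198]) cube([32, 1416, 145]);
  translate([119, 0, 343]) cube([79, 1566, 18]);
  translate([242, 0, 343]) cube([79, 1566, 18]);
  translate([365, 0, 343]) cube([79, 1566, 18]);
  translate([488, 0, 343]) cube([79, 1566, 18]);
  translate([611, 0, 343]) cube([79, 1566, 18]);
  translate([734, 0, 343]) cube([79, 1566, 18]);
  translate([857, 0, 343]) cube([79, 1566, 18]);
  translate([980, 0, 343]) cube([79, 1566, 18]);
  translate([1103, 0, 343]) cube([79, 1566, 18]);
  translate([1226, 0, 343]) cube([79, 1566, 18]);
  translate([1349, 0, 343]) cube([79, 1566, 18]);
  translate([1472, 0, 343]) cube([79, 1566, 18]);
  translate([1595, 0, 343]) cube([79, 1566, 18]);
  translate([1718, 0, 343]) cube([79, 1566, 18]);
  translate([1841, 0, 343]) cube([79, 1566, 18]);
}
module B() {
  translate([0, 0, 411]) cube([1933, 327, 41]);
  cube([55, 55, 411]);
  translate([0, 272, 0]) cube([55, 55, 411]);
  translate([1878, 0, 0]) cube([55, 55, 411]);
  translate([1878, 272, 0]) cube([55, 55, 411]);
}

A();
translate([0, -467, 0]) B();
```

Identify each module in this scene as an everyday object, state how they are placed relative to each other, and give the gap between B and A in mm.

A is a bed frame. B is a bench. The bench is on the floor beside the bed frame on its −y side. The gap between the bench and the bed frame is 140 mm.

The bench's nearest face is 140 mm from the bed frame's −y face.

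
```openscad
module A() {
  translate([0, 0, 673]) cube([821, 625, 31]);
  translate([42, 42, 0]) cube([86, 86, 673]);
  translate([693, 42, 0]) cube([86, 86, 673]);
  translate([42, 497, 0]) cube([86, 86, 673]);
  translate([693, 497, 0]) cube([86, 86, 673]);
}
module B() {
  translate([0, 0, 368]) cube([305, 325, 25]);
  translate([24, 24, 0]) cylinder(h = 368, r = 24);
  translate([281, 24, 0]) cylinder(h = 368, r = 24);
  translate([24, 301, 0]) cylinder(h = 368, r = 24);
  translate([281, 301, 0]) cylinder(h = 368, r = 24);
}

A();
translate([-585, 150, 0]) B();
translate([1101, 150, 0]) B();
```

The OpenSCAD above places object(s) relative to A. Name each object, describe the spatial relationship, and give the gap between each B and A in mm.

A is a table. B is a stool. Two stools sit around the table at the −x, +x sides. The gap between each stool and the table is 280 mm.

Each stool's nearest face is 280 mm from the table's bounding box.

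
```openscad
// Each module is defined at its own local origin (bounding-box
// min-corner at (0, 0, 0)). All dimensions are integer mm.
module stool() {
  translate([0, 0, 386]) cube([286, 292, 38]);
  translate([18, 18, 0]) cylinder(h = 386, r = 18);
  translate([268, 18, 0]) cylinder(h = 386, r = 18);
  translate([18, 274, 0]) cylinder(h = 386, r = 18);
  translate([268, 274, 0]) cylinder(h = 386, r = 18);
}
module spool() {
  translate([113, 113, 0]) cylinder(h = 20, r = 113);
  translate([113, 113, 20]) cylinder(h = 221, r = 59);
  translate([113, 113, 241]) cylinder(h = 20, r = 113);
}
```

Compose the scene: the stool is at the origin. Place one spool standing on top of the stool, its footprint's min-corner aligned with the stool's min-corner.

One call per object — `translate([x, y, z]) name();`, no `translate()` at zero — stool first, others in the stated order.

stool();
translate([0, 0, 424]) spool();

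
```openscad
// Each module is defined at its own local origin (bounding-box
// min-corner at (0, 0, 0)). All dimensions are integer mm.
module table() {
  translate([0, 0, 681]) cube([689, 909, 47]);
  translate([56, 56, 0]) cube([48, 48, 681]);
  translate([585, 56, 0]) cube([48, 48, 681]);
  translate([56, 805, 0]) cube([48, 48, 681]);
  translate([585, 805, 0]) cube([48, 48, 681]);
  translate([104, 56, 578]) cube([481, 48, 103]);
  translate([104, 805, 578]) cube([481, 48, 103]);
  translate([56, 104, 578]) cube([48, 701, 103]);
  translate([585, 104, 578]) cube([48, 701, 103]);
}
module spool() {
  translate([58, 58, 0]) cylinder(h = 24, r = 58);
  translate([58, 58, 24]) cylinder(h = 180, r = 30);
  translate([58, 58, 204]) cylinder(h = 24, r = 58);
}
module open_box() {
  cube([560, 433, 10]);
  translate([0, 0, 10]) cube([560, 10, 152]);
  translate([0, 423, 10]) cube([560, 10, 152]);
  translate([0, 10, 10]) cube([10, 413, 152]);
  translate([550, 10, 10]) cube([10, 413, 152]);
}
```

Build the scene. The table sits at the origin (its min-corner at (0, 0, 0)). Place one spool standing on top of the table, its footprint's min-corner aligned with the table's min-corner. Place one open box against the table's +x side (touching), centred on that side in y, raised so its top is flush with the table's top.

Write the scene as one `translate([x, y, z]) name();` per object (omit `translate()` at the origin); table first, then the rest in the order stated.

table();
translate([0, 0, 728]) spool();
translate([689, 238, 566]) open_box();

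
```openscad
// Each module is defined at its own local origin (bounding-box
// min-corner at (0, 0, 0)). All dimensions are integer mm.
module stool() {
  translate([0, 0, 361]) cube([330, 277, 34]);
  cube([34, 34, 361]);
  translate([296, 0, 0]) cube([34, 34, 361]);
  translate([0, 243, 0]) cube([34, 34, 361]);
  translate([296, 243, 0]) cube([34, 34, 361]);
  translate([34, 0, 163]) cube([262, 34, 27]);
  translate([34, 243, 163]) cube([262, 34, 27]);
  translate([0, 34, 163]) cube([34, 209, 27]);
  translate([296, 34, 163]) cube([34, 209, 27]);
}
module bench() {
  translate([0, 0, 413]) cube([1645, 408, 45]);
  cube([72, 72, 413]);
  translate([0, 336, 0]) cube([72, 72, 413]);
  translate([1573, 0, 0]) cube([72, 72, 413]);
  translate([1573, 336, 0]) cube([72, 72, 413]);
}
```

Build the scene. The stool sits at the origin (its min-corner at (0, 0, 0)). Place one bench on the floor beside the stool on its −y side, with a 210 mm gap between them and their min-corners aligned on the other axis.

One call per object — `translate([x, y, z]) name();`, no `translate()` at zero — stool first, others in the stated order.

stool();
translate([0, -618, 0]) bench();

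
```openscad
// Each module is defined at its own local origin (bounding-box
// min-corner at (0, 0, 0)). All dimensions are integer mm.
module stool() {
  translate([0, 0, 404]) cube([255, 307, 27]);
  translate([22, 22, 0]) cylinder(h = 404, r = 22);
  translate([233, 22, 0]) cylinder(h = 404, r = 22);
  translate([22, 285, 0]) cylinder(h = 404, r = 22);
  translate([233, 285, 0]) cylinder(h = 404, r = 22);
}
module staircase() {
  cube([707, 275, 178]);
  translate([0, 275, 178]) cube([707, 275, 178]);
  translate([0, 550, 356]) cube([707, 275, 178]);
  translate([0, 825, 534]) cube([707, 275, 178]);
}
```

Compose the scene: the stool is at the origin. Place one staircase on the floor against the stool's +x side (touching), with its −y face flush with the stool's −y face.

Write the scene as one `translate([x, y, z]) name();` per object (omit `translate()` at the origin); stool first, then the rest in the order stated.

stool();
translate([255, 0, 0]) staircase();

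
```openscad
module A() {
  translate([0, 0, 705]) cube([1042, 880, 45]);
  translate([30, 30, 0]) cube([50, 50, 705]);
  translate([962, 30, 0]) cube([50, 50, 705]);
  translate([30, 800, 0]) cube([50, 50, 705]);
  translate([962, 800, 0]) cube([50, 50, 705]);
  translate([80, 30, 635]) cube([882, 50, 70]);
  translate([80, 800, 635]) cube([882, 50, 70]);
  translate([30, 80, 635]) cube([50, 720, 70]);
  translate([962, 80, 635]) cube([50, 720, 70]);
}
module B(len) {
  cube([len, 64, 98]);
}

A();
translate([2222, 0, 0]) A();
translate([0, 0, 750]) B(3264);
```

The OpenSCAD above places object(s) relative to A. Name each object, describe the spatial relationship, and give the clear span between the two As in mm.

Second table starts at x = 2222; first ends at x = 1042; clear span = 2222 − 1042 = 1180 mm.

A is a table. B is a beam. A beam spans the tops of two tables. The clear span between the two tables is 1180 mm.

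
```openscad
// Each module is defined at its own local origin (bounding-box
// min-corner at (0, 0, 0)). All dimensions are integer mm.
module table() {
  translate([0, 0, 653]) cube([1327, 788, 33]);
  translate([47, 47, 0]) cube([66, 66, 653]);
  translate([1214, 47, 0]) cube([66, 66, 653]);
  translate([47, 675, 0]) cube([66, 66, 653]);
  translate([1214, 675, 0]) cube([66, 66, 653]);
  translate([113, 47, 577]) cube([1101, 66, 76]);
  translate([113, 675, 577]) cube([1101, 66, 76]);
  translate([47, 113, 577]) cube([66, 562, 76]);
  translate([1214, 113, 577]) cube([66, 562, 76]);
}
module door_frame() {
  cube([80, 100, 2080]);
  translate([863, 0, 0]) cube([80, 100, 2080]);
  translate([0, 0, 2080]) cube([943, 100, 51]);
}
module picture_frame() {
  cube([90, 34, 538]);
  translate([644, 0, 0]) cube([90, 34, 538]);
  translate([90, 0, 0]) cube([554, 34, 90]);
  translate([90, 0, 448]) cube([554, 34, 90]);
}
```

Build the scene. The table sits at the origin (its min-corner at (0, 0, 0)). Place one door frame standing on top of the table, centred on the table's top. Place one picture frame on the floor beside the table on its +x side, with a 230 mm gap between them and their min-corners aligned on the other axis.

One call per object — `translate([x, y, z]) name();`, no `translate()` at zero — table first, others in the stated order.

table();
translate([192, 344, 686]) door_frame();
translate([1557, 0, 0]) picture_frame();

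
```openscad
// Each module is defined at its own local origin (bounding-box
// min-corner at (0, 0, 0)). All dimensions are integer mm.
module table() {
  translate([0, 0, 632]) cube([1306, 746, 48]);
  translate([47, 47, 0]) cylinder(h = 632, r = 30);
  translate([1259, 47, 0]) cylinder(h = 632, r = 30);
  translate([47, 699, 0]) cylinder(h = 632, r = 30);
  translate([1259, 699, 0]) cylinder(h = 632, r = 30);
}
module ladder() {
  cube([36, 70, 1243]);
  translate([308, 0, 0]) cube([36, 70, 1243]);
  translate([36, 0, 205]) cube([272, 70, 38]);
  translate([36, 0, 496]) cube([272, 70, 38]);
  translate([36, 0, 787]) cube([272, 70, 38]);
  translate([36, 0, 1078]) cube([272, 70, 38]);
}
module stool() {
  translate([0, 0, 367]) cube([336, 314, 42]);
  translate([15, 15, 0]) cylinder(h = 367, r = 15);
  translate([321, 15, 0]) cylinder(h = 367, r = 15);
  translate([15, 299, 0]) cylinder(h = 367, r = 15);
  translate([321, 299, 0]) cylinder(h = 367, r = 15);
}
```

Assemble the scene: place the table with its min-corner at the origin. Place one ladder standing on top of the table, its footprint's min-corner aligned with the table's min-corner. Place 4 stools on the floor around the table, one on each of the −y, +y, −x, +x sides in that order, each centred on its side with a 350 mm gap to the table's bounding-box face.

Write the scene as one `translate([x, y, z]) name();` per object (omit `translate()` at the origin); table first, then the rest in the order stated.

table();
translate([0, 0, 680]) ladder();
translate([485, -664, 0]) stool();
translate([485, 1096, 0]) stool();
translate([-686, 216, 0]) stool();
translate([1656, 216, 0]) stool();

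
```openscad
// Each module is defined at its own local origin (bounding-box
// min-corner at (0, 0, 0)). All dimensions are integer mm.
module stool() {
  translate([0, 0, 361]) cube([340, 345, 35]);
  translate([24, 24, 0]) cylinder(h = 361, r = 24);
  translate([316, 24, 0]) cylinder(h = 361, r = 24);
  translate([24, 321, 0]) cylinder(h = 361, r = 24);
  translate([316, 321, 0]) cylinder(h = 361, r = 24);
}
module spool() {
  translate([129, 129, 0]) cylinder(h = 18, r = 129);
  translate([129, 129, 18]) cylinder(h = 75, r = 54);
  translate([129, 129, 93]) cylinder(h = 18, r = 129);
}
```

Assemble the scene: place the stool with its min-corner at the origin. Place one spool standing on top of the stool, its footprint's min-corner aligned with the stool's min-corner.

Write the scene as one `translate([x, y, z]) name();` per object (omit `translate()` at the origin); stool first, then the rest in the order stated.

stool();
translate([0, 0, 396]) spool();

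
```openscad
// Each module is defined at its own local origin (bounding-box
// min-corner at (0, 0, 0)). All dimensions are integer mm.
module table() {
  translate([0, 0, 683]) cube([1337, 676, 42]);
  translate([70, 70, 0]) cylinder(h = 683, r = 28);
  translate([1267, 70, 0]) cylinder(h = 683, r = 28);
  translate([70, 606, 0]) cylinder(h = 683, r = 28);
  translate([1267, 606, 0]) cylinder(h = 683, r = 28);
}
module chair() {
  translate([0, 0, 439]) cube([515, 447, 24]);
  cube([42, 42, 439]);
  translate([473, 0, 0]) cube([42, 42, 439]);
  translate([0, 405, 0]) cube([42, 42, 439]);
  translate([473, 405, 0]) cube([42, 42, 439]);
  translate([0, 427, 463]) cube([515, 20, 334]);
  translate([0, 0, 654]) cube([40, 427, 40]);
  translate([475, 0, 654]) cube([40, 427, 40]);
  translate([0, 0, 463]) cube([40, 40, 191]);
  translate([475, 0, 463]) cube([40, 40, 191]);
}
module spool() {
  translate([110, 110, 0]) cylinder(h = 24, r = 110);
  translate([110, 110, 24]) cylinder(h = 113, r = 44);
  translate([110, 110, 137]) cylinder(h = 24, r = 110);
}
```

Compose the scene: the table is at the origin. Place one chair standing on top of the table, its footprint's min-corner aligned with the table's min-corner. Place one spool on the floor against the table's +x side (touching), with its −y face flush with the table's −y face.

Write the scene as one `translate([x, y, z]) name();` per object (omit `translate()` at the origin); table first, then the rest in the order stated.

table();
translate([0, 0, 725]) chair();
translate([1337, 0, 0]) spool();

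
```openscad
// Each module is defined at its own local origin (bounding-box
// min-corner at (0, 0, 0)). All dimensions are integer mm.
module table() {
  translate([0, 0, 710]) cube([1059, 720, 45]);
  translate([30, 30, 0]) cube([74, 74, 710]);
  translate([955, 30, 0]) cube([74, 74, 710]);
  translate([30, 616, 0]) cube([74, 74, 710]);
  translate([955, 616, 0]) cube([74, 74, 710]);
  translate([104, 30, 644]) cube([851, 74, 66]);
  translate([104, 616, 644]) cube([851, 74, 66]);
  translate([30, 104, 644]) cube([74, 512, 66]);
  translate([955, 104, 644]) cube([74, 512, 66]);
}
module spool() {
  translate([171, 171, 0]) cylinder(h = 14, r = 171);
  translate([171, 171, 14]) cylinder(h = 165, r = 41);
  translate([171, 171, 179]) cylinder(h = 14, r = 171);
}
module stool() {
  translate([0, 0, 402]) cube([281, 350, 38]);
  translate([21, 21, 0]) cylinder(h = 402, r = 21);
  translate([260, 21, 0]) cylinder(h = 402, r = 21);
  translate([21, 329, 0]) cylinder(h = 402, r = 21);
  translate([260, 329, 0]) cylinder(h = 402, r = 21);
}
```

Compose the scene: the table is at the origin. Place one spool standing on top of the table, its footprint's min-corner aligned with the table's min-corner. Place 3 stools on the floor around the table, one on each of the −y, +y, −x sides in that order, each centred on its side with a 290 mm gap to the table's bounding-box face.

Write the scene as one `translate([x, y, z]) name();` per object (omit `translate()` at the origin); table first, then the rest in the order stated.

table();
translate([0, 0, 755]) spool();
translate([389, -640, 0]) stool();
translate([389, 1010, 0]) stool();
translate([-571, 185, 0]) stool();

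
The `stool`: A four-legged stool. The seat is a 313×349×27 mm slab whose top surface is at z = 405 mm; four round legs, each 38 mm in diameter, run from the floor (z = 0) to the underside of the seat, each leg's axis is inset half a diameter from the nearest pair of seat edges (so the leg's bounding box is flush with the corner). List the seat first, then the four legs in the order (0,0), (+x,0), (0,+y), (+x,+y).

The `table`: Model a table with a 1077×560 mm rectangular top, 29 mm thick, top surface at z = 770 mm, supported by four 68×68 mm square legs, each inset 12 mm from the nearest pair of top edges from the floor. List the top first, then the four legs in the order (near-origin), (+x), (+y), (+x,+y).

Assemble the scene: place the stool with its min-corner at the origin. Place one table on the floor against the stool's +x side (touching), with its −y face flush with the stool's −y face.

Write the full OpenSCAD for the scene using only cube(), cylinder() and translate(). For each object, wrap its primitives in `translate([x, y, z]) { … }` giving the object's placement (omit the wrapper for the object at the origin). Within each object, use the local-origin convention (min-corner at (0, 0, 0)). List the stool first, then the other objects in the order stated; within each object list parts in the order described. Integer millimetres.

translate([0, 0, 378]) cube([313, 349, 27]);
translate([19, 19, 0]) cylinder(h = 378, r = 19);
translate([294, 19, 0]) cylinder(h = 378, r = 19);
translate([19, 330, 0]) cylinder(h = 378, r = 19);
translate([294, 330, 0]) cylinder(h = 378, r = 19);
translate([313, 0, 0]) {
  translate([0, 0, 741]) cube([1077, 560, 29]);
  translate([12, 12, 0]) cube([68, 68, 741]);
  translate([997, 12, 0]) cube([68, 68, 741]);
  translate([12, 480, 0]) cube([68, 68, 741]);
  translate([997, 480, 0]) cube([68, 68, 741]);
}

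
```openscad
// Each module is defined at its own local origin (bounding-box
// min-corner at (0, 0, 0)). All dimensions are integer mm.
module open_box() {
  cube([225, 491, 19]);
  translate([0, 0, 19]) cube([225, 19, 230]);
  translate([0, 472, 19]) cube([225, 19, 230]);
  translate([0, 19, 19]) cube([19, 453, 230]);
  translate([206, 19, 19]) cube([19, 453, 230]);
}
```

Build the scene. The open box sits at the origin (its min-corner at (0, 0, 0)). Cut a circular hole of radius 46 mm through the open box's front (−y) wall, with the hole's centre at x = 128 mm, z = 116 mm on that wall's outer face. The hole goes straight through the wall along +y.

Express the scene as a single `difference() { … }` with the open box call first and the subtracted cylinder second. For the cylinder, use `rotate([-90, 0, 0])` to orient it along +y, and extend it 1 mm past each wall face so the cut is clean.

difference() {
  open_box();
  translate([128, -1, 116]) rotate([-90, 0, 0]) cylinder(h = 21, r = 46);
}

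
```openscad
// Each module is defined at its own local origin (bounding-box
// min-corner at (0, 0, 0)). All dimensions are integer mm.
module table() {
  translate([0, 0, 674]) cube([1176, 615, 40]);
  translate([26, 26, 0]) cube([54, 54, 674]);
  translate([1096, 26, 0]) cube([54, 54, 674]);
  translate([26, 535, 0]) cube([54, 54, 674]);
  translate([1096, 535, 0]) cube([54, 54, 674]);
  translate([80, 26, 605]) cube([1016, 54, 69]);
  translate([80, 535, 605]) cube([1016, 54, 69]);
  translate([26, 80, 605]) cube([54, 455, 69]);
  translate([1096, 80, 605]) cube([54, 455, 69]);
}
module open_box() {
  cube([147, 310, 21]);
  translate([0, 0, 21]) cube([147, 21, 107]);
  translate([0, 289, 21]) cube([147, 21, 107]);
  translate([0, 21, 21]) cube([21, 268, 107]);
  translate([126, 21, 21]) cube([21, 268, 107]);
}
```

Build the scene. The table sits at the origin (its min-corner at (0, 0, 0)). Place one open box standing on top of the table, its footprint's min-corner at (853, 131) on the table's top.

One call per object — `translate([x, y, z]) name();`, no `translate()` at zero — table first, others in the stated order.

table();
translate([853, 131, 714]) open_box();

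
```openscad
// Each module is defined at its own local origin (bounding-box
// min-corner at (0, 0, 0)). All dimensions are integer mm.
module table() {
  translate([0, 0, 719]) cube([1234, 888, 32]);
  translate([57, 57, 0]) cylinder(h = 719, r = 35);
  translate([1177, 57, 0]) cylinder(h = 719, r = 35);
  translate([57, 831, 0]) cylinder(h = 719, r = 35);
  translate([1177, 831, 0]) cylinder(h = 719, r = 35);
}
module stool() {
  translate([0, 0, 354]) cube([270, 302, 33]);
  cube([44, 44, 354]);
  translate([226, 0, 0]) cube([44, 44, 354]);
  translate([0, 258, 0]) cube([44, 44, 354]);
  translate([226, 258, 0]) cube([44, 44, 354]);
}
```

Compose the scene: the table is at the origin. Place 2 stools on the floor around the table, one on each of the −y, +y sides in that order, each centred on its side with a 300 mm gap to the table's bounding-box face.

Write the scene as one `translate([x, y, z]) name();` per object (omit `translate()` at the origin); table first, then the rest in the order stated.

table();
translate([482, -602, 0]) stool();
translate([482, 1188, 0]) stool();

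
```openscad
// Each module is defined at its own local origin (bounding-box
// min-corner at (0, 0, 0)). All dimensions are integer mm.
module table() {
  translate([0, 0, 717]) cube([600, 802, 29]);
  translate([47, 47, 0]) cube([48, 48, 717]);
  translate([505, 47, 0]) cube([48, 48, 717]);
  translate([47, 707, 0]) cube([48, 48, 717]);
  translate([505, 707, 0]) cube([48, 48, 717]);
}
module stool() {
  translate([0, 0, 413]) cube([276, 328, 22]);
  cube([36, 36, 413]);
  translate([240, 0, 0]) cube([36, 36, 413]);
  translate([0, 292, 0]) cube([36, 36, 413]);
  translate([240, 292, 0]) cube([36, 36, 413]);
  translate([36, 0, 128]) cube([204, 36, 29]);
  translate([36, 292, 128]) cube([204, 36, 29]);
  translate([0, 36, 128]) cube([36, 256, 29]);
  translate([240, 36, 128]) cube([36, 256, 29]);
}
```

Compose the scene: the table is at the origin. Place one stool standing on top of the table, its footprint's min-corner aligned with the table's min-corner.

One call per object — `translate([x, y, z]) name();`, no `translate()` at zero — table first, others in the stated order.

table();
translate([0, 0, 746]) stool();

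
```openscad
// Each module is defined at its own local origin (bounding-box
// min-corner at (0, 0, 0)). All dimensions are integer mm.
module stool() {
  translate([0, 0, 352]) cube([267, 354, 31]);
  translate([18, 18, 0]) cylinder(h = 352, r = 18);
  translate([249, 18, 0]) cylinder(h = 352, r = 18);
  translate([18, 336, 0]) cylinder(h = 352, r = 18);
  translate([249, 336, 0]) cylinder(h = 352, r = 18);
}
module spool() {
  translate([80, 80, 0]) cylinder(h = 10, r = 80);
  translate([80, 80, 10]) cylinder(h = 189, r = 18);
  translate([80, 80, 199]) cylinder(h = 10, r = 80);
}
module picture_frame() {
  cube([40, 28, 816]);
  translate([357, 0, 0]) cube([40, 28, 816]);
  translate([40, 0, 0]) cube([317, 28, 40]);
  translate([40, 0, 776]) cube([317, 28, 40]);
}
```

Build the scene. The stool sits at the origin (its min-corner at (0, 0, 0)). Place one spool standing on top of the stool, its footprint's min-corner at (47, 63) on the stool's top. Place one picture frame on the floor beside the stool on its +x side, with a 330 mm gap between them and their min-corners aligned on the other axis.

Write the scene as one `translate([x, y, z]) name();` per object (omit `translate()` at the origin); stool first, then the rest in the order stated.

stool();
translate([47, 63, 383]) spool();
translate([597, 0, 0]) picture_frame();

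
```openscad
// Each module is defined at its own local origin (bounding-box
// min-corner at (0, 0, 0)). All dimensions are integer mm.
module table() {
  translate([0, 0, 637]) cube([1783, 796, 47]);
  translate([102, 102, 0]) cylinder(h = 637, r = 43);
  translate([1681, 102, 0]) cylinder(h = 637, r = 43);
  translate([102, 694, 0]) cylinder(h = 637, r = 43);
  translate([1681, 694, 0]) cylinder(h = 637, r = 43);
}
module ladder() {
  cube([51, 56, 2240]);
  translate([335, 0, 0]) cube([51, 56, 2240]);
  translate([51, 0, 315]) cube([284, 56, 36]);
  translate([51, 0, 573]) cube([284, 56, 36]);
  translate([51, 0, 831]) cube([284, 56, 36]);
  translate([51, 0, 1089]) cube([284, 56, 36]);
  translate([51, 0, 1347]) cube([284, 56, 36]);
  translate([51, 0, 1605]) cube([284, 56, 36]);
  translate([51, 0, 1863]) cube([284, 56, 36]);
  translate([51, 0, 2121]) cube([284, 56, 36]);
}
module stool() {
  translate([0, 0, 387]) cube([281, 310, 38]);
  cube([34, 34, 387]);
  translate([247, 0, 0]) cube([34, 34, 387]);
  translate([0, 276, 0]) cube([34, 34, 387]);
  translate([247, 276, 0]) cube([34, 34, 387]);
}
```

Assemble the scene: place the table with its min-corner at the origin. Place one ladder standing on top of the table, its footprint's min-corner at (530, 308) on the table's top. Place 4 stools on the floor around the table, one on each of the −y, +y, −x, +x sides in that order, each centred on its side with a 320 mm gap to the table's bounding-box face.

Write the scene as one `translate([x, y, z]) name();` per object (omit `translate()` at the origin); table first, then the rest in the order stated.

table();
translate([530, 308, 684]) ladder();
translate([751, -630, 0]) stool();
translate([751, 1116, 0]) stool();
translate([-601, 243, 0]) stool();
translate([2103, 243, 0]) stool();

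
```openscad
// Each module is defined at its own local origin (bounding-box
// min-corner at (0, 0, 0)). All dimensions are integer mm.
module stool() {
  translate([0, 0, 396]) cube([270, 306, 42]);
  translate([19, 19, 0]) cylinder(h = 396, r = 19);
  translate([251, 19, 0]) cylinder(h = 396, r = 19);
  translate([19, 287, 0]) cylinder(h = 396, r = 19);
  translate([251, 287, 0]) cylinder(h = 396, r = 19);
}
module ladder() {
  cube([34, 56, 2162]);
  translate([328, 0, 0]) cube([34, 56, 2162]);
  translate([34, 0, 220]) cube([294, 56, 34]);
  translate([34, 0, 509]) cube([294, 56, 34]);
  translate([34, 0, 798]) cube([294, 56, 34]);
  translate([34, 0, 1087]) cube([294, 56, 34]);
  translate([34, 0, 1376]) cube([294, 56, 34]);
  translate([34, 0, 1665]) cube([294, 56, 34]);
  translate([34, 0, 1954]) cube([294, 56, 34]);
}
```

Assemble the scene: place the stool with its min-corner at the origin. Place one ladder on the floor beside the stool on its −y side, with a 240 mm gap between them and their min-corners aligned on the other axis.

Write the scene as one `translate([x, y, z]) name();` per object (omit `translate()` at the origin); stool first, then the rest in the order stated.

stool();
translate([0, -296, 0]) ladder();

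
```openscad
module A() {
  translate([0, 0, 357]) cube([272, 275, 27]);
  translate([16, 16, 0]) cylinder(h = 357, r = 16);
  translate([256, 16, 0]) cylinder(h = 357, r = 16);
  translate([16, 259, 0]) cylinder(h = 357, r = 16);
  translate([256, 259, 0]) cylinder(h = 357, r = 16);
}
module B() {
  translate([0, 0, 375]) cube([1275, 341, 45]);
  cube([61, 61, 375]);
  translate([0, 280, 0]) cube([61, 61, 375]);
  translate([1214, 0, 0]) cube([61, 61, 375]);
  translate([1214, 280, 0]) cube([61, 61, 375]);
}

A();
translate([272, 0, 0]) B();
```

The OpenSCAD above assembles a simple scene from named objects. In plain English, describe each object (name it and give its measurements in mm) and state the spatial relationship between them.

A is a four-legged stool. The seat is a 272×275×27 mm slab whose top surface is at z = 384 mm; four round legs, each 32 mm in diameter, run from the floor (z = 0) to the underside of the seat, each leg's axis is inset half a diameter from the nearest pair of seat edges (so the leg's bounding box is flush with the corner).

B is a long wooden bench with a 1275 mm (x) × 341 mm (y) seat, 45 mm thick, its top surface 420 mm above the floor. Four 61 mm square legs at the seat corners, flush with the edges, run from z = 0 to the seat underside.

The bench is against the stool's +x side, with their −y faces flush.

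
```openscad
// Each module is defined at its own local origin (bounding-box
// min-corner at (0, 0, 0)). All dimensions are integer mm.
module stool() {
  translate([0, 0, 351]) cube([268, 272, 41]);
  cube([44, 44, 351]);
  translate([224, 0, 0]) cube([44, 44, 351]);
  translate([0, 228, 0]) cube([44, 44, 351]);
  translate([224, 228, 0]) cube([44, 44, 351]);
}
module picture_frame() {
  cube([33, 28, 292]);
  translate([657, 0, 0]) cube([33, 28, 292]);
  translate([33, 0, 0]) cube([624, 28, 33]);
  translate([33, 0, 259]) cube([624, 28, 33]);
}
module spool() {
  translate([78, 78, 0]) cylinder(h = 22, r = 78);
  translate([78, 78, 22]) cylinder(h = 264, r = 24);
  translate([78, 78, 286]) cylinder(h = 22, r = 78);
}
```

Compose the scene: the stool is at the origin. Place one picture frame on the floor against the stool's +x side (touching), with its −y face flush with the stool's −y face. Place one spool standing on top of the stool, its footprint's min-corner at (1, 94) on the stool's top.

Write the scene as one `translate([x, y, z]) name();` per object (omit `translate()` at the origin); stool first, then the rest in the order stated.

stool();
translate([268, 0, 0]) picture_frame();
translate([1, 94, 392]) spool();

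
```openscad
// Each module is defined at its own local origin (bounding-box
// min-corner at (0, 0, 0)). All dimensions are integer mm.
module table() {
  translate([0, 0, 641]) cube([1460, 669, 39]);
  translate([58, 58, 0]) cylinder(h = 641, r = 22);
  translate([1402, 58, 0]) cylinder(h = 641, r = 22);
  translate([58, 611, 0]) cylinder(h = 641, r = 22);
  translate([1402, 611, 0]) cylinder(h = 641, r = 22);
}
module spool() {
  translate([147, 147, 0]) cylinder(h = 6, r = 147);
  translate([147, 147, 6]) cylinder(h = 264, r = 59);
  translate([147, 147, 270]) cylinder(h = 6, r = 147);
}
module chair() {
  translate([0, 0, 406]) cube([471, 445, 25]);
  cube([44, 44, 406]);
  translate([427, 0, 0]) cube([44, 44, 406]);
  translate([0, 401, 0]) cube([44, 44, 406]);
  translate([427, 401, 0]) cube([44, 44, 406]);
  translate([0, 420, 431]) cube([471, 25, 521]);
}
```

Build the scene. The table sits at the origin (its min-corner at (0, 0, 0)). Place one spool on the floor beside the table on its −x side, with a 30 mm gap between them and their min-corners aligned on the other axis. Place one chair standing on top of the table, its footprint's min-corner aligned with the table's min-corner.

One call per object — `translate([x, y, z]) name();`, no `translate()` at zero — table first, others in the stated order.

table();
translate([-324, 0, 0]) spool();
translate([0, 0, 680]) chair();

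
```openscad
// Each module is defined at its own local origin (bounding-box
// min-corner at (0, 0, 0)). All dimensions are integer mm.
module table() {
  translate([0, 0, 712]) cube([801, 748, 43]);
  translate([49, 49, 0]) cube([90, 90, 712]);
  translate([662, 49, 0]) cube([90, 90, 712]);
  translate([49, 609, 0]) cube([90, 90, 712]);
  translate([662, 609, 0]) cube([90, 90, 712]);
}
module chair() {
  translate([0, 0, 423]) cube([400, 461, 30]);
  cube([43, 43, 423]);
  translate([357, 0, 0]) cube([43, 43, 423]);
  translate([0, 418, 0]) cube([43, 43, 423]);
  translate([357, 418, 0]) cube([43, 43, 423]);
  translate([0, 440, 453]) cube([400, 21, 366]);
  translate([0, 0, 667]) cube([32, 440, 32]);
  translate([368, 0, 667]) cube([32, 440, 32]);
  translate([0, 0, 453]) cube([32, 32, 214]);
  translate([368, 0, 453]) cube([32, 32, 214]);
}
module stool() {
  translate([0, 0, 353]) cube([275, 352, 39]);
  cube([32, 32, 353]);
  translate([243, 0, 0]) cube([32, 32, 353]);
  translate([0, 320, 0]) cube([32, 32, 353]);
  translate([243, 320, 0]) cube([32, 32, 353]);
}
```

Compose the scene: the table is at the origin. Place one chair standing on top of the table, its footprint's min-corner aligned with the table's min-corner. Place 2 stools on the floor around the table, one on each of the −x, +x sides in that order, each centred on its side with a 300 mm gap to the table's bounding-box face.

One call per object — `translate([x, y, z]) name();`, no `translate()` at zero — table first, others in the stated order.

table();
translate([0, 0, 755]) chair();
translate([-575, 198, 0]) stool();
translate([1101, 198, 0]) stool();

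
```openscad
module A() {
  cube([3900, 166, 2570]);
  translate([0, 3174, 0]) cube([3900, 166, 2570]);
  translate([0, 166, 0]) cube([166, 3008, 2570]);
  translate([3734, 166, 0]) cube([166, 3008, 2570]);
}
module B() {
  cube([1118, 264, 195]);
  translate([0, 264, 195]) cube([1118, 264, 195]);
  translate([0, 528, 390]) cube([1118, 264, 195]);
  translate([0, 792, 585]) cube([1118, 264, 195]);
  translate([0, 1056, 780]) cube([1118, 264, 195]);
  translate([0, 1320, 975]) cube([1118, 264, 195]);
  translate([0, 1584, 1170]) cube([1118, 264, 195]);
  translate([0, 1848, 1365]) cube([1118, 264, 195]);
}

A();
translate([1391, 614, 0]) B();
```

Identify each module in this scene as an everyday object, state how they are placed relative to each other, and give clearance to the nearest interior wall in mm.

Clearances: x = 1225, y = 448; minimum 448 mm.

A is a house frame. B is a staircase. The staircase sits inside the house frame, centred. The clearance to the nearest interior wall is 448 mm.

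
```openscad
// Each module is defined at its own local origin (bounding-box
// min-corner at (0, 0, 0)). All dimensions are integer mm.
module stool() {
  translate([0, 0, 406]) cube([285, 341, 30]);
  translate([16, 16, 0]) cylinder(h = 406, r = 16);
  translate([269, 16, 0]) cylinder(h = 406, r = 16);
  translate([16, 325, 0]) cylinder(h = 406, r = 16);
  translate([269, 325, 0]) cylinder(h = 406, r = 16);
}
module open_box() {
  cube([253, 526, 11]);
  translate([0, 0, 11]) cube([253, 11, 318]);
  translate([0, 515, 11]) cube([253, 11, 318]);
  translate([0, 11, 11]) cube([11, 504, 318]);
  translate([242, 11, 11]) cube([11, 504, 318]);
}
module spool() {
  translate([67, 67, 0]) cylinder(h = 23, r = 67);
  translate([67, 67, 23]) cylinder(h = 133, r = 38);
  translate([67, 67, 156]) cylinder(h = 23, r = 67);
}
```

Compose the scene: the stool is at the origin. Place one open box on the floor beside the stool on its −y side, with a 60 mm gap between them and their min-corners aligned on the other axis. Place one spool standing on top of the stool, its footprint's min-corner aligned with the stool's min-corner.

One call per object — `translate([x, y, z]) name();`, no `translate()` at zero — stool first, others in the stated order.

stool();
translate([0, -586, 0]) open_box();
translate([0, 0, 436]) spool();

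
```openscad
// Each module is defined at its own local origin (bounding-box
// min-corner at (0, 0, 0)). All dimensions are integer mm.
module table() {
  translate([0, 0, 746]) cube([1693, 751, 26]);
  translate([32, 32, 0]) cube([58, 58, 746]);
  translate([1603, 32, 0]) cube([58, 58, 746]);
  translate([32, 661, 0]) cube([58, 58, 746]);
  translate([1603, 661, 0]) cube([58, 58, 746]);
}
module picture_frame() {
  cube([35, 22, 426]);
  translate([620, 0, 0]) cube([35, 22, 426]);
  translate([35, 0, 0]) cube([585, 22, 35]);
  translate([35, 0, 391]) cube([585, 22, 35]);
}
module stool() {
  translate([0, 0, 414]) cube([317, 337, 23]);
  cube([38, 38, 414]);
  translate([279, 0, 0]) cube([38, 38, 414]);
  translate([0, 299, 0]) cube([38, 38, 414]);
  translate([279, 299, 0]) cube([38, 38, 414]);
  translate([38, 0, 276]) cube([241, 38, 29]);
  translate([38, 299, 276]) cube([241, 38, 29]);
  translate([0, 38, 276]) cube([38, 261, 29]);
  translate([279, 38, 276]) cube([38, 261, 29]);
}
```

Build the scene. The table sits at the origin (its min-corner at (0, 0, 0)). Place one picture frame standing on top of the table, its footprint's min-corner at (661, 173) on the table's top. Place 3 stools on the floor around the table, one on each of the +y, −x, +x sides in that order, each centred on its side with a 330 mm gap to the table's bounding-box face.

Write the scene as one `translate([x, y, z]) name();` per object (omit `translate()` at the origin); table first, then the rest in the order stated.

table();
translate([661, 173, 772]) picture_frame();
translate([688, 1081, 0]) stool();
translate([-647, 207, 0]) stool();
translate([2023, 207, 0]) stool();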